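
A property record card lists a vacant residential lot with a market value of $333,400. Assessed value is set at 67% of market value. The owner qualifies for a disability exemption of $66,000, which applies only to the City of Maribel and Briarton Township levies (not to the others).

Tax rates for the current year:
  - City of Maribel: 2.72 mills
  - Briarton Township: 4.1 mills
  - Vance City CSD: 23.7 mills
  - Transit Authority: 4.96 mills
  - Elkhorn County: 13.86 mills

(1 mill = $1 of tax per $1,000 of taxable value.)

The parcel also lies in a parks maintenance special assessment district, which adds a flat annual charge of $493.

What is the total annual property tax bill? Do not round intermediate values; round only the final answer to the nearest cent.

$11,064.35

Assessed value = $333,400 × 0.67 = $223,378
City of Maribel: ($223,378 − $66,000) × 0.00272 = $157,378 × 0.00272 = $428.06816
Briarton Township: ($223,378 − $66,000) × 0.0041 = $157,378 × 0.0041 = $645.2498
Vance City CSD: $223,378 × 0.0237 = $5,294.0586
Transit Authority: $223,378 × 0.00496 = $1,107.95488
Elkhorn County: $223,378 × 0.01386 = $3,096.01908
Levies subtotal = $10,571.35052
Total = $10,571.35052 + $493 = $11,064.35052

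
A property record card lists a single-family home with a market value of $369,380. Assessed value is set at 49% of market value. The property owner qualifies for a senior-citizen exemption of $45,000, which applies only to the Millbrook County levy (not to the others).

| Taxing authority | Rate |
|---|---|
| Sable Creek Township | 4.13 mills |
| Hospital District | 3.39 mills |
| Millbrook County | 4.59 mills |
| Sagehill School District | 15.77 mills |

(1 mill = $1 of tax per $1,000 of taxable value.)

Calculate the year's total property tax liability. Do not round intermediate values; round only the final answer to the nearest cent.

Assessed value = $369,380 × 0.49 = $180,996.2
Sable Creek Township: $180,996.2 × 0.00413 = $747.514306
Hospital District: $180,996.2 × 0.00339 = $613.577118
Millbrook County: ($180,996.2 − $45,000) × 0.00459 = $135,996.2 × 0.00459 = $624.222558
Sagehill School District: $180,996.2 × 0.01577 = $2,854.310074
Total = $4,839.624056

$4,839.62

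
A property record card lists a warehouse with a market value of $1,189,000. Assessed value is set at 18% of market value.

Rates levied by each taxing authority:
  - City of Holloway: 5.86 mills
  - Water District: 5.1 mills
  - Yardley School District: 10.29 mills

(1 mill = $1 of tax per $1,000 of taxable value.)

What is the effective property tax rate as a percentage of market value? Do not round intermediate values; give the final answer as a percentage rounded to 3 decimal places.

Assessed value = $1,189,000 × 0.18 = $214,020
City of Holloway: $214,020 × 0.00586 = $1,254.1572
Water District: $214,020 × 0.0051 = $1,091.502
Yardley School District: $214,020 × 0.01029 = $2,202.2658
Total tax = $4,547.925
Effective rate = $4,547.925 ÷ $1,189,000 = 0.383% of market value

0.383%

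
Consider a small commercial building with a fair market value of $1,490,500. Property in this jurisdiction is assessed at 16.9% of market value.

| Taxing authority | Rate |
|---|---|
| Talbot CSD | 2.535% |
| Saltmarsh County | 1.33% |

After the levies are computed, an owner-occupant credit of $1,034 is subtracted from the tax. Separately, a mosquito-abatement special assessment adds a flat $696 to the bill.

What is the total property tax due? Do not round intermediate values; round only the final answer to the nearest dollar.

$9,398

Assessed value = $1,490,500 × 0.169 = $251,894.5
Talbot CSD: $251,894.5 × 0.02535 = $6,385.525575
Saltmarsh County: $251,894.5 × 0.0133 = $3,350.19685
Levies subtotal = $9,735.722425
After credit = $9,735.722425 − $1,034 = $8,701.722425
Total = $8,701.722425 + $696 = $9,397.722425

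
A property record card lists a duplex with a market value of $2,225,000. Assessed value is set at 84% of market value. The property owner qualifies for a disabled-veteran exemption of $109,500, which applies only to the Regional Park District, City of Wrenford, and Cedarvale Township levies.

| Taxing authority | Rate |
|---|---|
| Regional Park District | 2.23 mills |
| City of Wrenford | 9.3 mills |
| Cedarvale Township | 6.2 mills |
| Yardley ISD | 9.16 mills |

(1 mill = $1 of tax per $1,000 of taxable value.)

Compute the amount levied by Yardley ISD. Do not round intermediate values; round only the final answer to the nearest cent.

Assessed value = $2,225,000 × 0.84 = $1,869,000
Yardley ISD taxable value = $1,869,000 (exemption does not apply)
Yardley ISD levy = $1,869,000 × 0.00916 = $17,120.04

$17,120.04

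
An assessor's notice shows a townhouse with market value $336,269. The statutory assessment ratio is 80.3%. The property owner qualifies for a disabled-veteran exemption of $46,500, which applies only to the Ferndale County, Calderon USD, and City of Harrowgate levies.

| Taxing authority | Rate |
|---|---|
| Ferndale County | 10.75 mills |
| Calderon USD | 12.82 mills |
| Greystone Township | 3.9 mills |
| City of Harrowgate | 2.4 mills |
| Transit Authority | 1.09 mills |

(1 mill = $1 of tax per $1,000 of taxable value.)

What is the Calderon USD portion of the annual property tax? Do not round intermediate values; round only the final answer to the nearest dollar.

Assessed value = $336,269 × 0.803 = $270,024.007
Calderon USD taxable value = $270,024.007 − $46,500 = $223,524.007
Calderon USD levy = $223,524.007 × 0.01282 = $2,865.57776974

$2,866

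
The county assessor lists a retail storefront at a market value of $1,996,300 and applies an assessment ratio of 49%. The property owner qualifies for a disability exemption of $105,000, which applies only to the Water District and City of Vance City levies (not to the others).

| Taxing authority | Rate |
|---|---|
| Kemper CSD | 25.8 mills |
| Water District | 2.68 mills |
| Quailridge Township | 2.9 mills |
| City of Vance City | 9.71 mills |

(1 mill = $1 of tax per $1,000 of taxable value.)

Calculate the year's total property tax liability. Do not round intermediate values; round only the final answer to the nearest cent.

Assessed value = $1,996,300 × 0.49 = $978,187
Kemper CSD: $978,187 × 0.0258 = $25,237.2246
Water District: ($978,187 − $105,000) × 0.00268 = $873,187 × 0.00268 = $2,340.14116
Quailridge Township: $978,187 × 0.0029 = $2,836.7423
City of Vance City: ($978,187 − $105,000) × 0.00971 = $873,187 × 0.00971 = $8,478.64577
Total = $38,892.75383

$38,892.75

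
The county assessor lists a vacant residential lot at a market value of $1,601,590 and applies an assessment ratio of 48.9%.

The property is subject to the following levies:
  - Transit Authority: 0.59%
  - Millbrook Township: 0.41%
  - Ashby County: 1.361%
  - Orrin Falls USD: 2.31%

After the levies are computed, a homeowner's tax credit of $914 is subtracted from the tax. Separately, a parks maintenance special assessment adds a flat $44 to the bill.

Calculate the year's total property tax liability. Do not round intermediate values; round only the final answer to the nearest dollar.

Assessed value = $1,601,590 × 0.489 = $783,177.51
Transit Authority: $783,177.51 × 0.0059 = $4,620.747309
Millbrook Township: $783,177.51 × 0.0041 = $3,211.027791
Ashby County: $783,177.51 × 0.01361 = $10,659.0459111
Orrin Falls USD: $783,177.51 × 0.0231 = $18,091.400481
Levies subtotal = $36,582.2214921
After credit = $36,582.2214921 − $914 = $35,668.2214921
Total = $35,668.2214921 + $44 = $35,712.2214921

$35,712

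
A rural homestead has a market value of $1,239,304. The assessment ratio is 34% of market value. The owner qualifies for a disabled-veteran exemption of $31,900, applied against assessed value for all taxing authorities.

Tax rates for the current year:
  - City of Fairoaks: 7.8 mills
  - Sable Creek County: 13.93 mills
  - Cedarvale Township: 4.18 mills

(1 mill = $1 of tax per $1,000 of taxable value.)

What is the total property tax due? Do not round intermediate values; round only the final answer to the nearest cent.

Assessed value = $1,239,304 × 0.34 = $421,363.36
Taxable value = $421,363.36 − $31,900 = $389,463.36
City of Fairoaks: $389,463.36 × 0.0078 = $3,037.814208
Sable Creek County: $389,463.36 × 0.01393 = $5,425.2246048
Cedarvale Township: $389,463.36 × 0.00418 = $1,627.9568448
Total = $3,037.814208 + $5,425.2246048 + $1,627.9568448 = $10,090.9956576

$10,091.00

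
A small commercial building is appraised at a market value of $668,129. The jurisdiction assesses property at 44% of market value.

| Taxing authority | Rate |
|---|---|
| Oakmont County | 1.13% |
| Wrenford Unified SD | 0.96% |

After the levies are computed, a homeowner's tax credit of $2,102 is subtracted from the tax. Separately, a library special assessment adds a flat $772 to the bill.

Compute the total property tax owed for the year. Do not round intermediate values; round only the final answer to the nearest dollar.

Assessed value = $668,129 × 0.44 = $293,976.76
Oakmont County: $293,976.76 × 0.0113 = $3,321.937388
Wrenford Unified SD: $293,976.76 × 0.0096 = $2,822.176896
Levies subtotal = $6,144.114284
After credit = $6,144.114284 − $2,102 = $4,042.114284
Total = $4,042.114284 + $772 = $4,814.114284

$4,814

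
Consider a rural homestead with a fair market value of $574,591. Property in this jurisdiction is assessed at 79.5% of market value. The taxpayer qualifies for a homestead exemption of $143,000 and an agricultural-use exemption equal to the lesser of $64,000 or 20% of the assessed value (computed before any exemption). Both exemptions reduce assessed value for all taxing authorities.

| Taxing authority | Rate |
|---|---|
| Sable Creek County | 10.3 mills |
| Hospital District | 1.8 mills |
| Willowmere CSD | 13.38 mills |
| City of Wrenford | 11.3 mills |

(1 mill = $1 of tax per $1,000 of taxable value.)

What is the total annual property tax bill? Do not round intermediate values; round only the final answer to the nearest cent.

Assessed value = $574,591 × 0.795 = $456,799.845
Agricultural-use exemption = min($64,000, 20% × $456,799.845) = min($64,000, $91,359.969) = $64,000 (dollar cap binds)
Taxable value = $456,799.845 − $143,000 − $64,000 = $249,799.845
Sable Creek County: $249,799.845 × 0.0103 = $2,572.9384035
Hospital District: $249,799.845 × 0.0018 = $449.639721
Willowmere CSD: $249,799.845 × 0.01338 = $3,342.3219261
City of Wrenford: $249,799.845 × 0.0113 = $2,822.7382485
Total = $9,187.6382991

$9,187.64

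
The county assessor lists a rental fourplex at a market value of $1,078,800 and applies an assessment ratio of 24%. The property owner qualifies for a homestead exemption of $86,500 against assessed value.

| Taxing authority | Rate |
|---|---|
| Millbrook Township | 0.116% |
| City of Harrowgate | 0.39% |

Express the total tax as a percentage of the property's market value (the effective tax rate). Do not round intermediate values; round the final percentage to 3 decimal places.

Assessed value = $1,078,800 × 0.24 = $258,912
Taxable value = $258,912 − $86,500 = $172,412
Millbrook Township: $172,412 × 0.00116 = $199.99792
City of Harrowgate: $172,412 × 0.0039 = $672.4068
Total tax = $872.40472
Effective rate = $872.40472 ÷ $1,078,800 = 0.081% of market value

0.081%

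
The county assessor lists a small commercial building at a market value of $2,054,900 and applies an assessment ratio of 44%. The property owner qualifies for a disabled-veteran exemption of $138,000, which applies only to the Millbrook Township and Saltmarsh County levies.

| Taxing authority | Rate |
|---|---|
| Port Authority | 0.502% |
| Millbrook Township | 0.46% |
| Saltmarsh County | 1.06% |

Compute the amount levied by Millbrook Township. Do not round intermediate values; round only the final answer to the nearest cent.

$3,524.32

Assessed value = $2,054,900 × 0.44 = $904,156
Millbrook Township taxable value = $904,156 − $138,000 = $766,156
Millbrook Township levy = $766,156 × 0.0046 = $3,524.3176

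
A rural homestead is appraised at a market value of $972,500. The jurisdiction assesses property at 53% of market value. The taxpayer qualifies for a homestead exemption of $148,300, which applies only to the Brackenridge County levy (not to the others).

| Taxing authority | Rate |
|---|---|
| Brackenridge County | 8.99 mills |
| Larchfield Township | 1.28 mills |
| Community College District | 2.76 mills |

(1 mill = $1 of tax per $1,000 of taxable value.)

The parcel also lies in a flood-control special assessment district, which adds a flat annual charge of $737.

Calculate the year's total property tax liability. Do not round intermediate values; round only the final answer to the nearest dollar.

Assessed value = $972,500 × 0.53 = $515,425
Brackenridge County: ($515,425 − $148,300) × 0.00899 = $367,125 × 0.00899 = $3,300.45375
Larchfield Township: $515,425 × 0.00128 = $659.744
Community College District: $515,425 × 0.00276 = $1,422.573
Levies subtotal = $5,382.77075
Total = $5,382.77075 + $737 = $6,119.77075

$6,120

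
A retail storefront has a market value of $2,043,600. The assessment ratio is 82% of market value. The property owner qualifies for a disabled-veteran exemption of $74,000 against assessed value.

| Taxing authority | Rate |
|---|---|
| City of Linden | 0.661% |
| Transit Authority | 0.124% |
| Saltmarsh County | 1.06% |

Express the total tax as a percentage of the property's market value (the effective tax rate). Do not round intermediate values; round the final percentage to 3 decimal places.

Assessed value = $2,043,600 × 0.82 = $1,675,752
Taxable value = $1,675,752 − $74,000 = $1,601,752
City of Linden: $1,601,752 × 0.00661 = $10,587.58072
Transit Authority: $1,601,752 × 0.00124 = $1,986.17248
Saltmarsh County: $1,601,752 × 0.0106 = $16,978.5712
Total tax = $29,552.3244
Effective rate = $29,552.3244 ÷ $2,043,600 = 1.446% of market value

1.446%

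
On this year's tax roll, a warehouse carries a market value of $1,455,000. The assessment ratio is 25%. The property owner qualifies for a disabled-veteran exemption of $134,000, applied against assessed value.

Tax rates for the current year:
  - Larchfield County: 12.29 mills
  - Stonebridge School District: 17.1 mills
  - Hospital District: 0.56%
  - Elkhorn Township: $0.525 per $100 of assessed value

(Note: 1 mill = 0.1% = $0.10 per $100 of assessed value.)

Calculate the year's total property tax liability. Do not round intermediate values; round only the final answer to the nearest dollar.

$9,245

Assessed value = $1,455,000 × 0.25 = $363,750
Taxable value = $363,750 − $134,000 = $229,750
Larchfield County: $229,750 × 0.01229 = $2,823.6275
Stonebridge School District: $229,750 × 0.0171 = $3,928.725
Hospital District: $229,750 × 0.0056 = $1,286.6
Elkhorn Township: $229,750 × 0.00525 = $1,206.1875
Total = $9,245.14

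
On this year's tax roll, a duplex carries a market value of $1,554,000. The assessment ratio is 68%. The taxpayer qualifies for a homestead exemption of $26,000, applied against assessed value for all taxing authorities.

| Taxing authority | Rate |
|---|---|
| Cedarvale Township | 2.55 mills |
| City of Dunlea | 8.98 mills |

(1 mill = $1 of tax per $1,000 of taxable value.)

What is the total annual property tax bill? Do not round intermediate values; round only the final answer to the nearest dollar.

Assessed value = $1,554,000 × 0.68 = $1,056,720
Taxable value = $1,056,720 − $26,000 = $1,030,720
Cedarvale Township: $1,030,720 × 0.00255 = $2,628.336
City of Dunlea: $1,030,720 × 0.00898 = $9,255.8656
Total = $2,628.336 + $9,255.8656 = $11,884.2016

$11,884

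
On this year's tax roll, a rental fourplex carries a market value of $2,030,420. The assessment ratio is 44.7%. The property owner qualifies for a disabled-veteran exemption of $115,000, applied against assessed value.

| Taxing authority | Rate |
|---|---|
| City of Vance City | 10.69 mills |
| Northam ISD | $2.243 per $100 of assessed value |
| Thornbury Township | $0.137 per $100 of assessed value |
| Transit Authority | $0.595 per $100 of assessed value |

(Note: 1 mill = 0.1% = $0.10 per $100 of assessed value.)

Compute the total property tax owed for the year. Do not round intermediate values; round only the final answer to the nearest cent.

Assessed value = $2,030,420 × 0.447 = $907,597.74
Taxable value = $907,597.74 − $115,000 = $792,597.74
City of Vance City: $792,597.74 × 0.01069 = $8,472.8698406
Northam ISD: $792,597.74 × 0.02243 = $17,777.9673082
Thornbury Township: $792,597.74 × 0.00137 = $1,085.8589038
Transit Authority: $792,597.74 × 0.00595 = $4,715.956553
Total = $32,052.6526056

$32,052.65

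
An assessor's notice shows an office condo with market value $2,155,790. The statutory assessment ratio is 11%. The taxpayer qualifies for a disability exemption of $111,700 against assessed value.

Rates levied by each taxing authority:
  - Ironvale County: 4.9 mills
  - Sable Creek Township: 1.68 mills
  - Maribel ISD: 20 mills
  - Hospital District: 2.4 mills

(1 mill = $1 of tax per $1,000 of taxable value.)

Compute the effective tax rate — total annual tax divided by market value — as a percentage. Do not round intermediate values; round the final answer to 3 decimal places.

Assessed value = $2,155,790 × 0.11 = $237,136.9
Taxable value = $237,136.9 − $111,700 = $125,436.9
Ironvale County: $125,436.9 × 0.0049 = $614.64081
Sable Creek Township: $125,436.9 × 0.00168 = $210.733992
Maribel ISD: $125,436.9 × 0.02 = $2,508.738
Hospital District: $125,436.9 × 0.0024 = $301.04856
Total tax = $3,635.161362
Effective rate = $3,635.161362 ÷ $2,155,790 = 0.169% of market value

0.169%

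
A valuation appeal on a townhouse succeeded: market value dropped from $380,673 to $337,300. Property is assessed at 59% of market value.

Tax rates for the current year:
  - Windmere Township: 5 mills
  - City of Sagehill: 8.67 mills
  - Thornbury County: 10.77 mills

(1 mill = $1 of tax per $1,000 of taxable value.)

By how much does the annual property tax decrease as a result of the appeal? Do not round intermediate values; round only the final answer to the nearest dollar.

$625

Old assessed value = $380,673 × 0.59 = $224,597.07
New assessed value = $337,300 × 0.59 = $199,007
Combined rate = 0.005 + 0.00867 + 0.01077 = 0.02444
Old tax = $224,597.07 × 0.02444 = $5,489.1523908
New tax = $199,007 × 0.02444 = $4,863.73108
Reduction = $5,489.1523908 − $4,863.73108 = $625.4213108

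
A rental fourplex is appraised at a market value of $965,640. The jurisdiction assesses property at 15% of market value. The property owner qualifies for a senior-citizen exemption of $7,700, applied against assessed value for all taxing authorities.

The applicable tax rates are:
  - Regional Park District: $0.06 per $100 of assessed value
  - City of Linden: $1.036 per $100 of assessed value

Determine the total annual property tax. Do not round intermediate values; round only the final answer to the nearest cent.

$1,503.12

Assessed value = $965,640 × 0.15 = $144,846
Taxable value = $144,846 − $7,700 = $137,146
Regional Park District: $137,146 × 0.0006 = $82.2876
City of Linden: $137,146 × 0.01036 = $1,420.83256
Total = $82.2876 + $1,420.83256 = $1,503.12016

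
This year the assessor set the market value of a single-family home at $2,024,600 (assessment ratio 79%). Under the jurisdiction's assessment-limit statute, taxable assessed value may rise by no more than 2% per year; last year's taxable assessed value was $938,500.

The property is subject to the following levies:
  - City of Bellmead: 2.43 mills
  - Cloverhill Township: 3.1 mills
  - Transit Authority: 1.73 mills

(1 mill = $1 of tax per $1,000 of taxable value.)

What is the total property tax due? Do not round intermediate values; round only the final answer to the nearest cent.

$6,949.78

Uncapped assessed value = $2,024,600 × 0.79 = $1,599,434
Cap limit = $938,500 × 1.02 = $957,270
Taxable assessed value = min($1,599,434, $957,270) = $957,270 (cap binds)
City of Bellmead: $957,270 × 0.00243 = $2,326.1661
Cloverhill Township: $957,270 × 0.0031 = $2,967.537
Transit Authority: $957,270 × 0.00173 = $1,656.0771
Total = $6,949.7802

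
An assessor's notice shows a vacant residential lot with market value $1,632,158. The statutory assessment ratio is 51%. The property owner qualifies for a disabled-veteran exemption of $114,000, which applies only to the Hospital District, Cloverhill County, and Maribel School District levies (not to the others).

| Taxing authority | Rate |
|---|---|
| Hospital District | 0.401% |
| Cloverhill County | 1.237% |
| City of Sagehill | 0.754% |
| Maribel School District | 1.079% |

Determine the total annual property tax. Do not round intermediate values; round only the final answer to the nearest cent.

Assessed value = $1,632,158 × 0.51 = $832,400.58
Hospital District: ($832,400.58 − $114,000) × 0.00401 = $718,400.58 × 0.00401 = $2,880.7863258
Cloverhill County: ($832,400.58 − $114,000) × 0.01237 = $718,400.58 × 0.01237 = $8,886.6151746
City of Sagehill: $832,400.58 × 0.00754 = $6,276.3003732
Maribel School District: ($832,400.58 − $114,000) × 0.01079 = $718,400.58 × 0.01079 = $7,751.5422582
Total = $25,795.2441318

$25,795.24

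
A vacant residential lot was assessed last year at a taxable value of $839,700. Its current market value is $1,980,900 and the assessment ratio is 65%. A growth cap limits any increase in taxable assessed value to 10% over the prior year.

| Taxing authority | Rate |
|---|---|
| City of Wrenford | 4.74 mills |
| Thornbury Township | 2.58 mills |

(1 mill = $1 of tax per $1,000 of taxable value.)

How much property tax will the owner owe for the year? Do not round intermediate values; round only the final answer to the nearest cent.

Uncapped assessed value = $1,980,900 × 0.65 = $1,287,585
Cap limit = $839,700 × 1.1 = $923,670
Taxable assessed value = min($1,287,585, $923,670) = $923,670 (cap binds)
City of Wrenford: $923,670 × 0.00474 = $4,378.1958
Thornbury Township: $923,670 × 0.00258 = $2,383.0686
Total = $6,761.2644

$6,761.26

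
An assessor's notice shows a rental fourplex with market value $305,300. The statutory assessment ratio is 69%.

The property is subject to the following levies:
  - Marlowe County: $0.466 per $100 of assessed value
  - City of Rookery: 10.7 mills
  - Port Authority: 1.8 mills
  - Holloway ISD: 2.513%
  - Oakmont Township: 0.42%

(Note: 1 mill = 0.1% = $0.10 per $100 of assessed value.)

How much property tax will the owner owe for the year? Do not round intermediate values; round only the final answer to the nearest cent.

$9,793.44

Assessed value = $305,300 × 0.69 = $210,657
Marlowe County: $210,657 × 0.00466 = $981.66162
City of Rookery: $210,657 × 0.0107 = $2,254.0299
Port Authority: $210,657 × 0.0018 = $379.1826
Holloway ISD: $210,657 × 0.02513 = $5,293.81041
Oakmont Township: $210,657 × 0.0042 = $884.7594
Total = $9,793.44393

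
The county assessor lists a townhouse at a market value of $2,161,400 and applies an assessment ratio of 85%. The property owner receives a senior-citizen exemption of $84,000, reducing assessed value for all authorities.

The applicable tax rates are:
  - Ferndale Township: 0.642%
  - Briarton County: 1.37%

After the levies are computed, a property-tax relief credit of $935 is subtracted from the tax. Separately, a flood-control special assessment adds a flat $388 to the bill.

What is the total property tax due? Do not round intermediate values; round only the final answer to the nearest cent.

$34,727.18

Assessed value = $2,161,400 × 0.85 = $1,837,190
Taxable value = $1,837,190 − $84,000 = $1,753,190
Ferndale Township: $1,753,190 × 0.00642 = $11,255.4798
Briarton County: $1,753,190 × 0.0137 = $24,018.703
Levies subtotal = $35,274.1828
After credit = $35,274.1828 − $935 = $34,339.1828
Total = $34,339.1828 + $388 = $34,727.1828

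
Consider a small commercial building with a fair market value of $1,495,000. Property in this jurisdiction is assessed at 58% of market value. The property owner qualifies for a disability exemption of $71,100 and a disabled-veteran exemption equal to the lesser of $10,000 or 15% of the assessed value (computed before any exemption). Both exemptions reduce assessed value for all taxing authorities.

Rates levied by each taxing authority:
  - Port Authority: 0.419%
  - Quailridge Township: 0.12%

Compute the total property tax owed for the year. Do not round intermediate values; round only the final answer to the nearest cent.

$4,236.54

Assessed value = $1,495,000 × 0.58 = $867,100
Disabled-veteran exemption = min($10,000, 15% × $867,100) = min($10,000, $130,065) = $10,000 (dollar cap binds)
Taxable value = $867,100 − $71,100 − $10,000 = $786,000
Port Authority: $786,000 × 0.00419 = $3,293.34
Quailridge Township: $786,000 × 0.0012 = $943.2
Total = $4,236.54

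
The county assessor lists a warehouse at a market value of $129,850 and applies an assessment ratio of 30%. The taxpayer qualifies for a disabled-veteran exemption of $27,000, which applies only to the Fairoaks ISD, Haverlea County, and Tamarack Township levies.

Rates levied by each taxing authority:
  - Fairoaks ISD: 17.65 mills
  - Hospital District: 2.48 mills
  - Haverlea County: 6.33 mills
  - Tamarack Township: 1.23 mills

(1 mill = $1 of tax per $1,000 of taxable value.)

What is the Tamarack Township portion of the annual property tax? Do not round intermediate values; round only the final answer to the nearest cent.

$14.70

Assessed value = $129,850 × 0.3 = $38,955
Tamarack Township taxable value = $38,955 − $27,000 = $11,955
Tamarack Township levy = $11,955 × 0.00123 = $14.70465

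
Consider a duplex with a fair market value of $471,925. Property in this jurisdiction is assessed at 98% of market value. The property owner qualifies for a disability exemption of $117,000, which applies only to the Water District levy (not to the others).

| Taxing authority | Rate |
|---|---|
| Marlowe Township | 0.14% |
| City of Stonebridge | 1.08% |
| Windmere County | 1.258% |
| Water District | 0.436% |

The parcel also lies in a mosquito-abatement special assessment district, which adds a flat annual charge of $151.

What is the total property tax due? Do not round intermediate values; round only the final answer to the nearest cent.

$13,117.74

Assessed value = $471,925 × 0.98 = $462,486.5
Marlowe Township: $462,486.5 × 0.0014 = $647.4811
City of Stonebridge: $462,486.5 × 0.0108 = $4,994.8542
Windmere County: $462,486.5 × 0.01258 = $5,818.08017
Water District: ($462,486.5 − $117,000) × 0.00436 = $345,486.5 × 0.00436 = $1,506.32114
Levies subtotal = $12,966.73661
Total = $12,966.73661 + $151 = $13,117.73661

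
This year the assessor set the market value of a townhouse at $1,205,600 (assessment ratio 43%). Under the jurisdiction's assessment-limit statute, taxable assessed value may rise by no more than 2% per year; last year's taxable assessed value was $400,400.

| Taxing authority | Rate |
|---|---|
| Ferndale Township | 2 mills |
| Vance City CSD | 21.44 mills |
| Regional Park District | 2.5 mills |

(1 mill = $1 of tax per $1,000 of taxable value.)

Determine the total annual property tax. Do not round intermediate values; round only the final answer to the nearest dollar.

Uncapped assessed value = $1,205,600 × 0.43 = $518,408
Cap limit = $400,400 × 1.02 = $408,408
Taxable assessed value = min($518,408, $408,408) = $408,408 (cap binds)
Ferndale Township: $408,408 × 0.002 = $816.816
Vance City CSD: $408,408 × 0.02144 = $8,756.26752
Regional Park District: $408,408 × 0.0025 = $1,021.02
Total = $10,594.10352

$10,594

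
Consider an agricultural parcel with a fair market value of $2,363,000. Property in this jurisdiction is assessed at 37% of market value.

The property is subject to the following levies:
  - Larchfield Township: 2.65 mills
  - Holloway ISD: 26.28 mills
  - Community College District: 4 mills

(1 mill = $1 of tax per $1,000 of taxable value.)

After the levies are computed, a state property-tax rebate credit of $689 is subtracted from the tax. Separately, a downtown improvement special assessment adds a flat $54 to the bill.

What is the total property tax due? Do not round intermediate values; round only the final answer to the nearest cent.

Assessed value = $2,363,000 × 0.37 = $874,310
Larchfield Township: $874,310 × 0.00265 = $2,316.9215
Holloway ISD: $874,310 × 0.02628 = $22,976.8668
Community College District: $874,310 × 0.004 = $3,497.24
Levies subtotal = $28,791.0283
After credit = $28,791.0283 − $689 = $28,102.0283
Total = $28,102.0283 + $54 = $28,156.0283

$28,156.03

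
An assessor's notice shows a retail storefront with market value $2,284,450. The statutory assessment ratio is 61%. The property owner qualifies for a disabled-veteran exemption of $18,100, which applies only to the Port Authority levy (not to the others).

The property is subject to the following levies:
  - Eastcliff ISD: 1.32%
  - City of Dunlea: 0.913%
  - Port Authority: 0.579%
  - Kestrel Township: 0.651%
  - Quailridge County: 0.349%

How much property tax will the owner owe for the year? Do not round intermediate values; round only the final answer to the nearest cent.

$53,015.97

Assessed value = $2,284,450 × 0.61 = $1,393,514.5
Eastcliff ISD: $1,393,514.5 × 0.0132 = $18,394.3914
City of Dunlea: $1,393,514.5 × 0.00913 = $12,722.787385
Port Authority: ($1,393,514.5 − $18,100) × 0.00579 = $1,375,414.5 × 0.00579 = $7,963.649955
Kestrel Township: $1,393,514.5 × 0.00651 = $9,071.779395
Quailridge County: $1,393,514.5 × 0.00349 = $4,863.365605
Total = $53,015.97374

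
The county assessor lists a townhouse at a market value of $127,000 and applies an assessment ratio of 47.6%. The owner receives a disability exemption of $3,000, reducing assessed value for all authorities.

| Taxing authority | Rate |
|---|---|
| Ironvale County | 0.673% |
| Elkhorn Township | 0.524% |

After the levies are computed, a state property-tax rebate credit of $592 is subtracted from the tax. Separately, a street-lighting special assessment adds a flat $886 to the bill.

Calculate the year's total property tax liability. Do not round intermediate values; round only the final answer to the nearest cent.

Assessed value = $127,000 × 0.476 = $60,452
Taxable value = $60,452 − $3,000 = $57,452
Ironvale County: $57,452 × 0.00673 = $386.65196
Elkhorn Township: $57,452 × 0.00524 = $301.04848
Levies subtotal = $687.70044
After credit = $687.70044 − $592 = $95.70044
Total = $95.70044 + $886 = $981.70044

$981.70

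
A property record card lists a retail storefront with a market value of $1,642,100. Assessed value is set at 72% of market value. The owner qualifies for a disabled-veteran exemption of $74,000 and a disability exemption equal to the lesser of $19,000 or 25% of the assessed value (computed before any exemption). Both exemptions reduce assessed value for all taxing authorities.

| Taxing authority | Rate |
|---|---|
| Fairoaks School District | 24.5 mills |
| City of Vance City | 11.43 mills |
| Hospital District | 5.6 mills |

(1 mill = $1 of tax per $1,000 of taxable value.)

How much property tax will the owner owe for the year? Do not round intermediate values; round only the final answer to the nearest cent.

Assessed value = $1,642,100 × 0.72 = $1,182,312
Disability exemption = min($19,000, 25% × $1,182,312) = min($19,000, $295,578) = $19,000 (dollar cap binds)
Taxable value = $1,182,312 − $74,000 − $19,000 = $1,089,312
Fairoaks School District: $1,089,312 × 0.0245 = $26,688.144
City of Vance City: $1,089,312 × 0.01143 = $12,450.83616
Hospital District: $1,089,312 × 0.0056 = $6,100.1472
Total = $45,239.12736

$45,239.13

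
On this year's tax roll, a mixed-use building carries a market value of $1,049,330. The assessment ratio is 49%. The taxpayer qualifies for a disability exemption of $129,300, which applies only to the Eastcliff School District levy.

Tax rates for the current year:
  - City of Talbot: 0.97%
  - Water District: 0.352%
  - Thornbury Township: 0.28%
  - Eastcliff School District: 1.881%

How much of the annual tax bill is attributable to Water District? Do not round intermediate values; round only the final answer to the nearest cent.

Assessed value = $1,049,330 × 0.49 = $514,171.7
Water District taxable value = $514,171.7 (exemption does not apply)
Water District levy = $514,171.7 × 0.00352 = $1,809.884384

$1,809.88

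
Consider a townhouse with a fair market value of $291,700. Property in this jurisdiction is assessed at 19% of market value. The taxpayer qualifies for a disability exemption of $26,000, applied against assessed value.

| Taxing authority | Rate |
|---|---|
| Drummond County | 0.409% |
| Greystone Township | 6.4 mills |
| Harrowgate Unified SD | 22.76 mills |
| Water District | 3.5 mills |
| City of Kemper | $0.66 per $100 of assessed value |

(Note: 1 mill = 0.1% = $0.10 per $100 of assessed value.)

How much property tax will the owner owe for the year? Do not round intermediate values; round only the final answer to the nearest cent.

$1,275.49

Assessed value = $291,700 × 0.19 = $55,423
Taxable value = $55,423 − $26,000 = $29,423
Drummond County: $29,423 × 0.00409 = $120.34007
Greystone Township: $29,423 × 0.0064 = $188.3072
Harrowgate Unified SD: $29,423 × 0.02276 = $669.66748
Water District: $29,423 × 0.0035 = $102.9805
City of Kemper: $29,423 × 0.0066 = $194.1918
Total = $1,275.48705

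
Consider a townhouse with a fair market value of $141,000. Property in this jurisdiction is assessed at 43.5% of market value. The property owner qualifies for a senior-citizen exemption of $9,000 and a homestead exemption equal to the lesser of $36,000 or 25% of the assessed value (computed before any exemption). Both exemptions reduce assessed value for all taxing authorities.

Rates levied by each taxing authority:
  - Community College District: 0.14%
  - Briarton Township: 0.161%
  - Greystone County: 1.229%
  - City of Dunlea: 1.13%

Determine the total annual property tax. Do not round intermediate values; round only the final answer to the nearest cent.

$984.23

Assessed value = $141,000 × 0.435 = $61,335
Homestead exemption = min($36,000, 25% × $61,335) = min($36,000, $15,333.75) = $15,333.75 (percentage binds)
Taxable value = $61,335 − $9,000 − $15,333.75 = $37,001.25
Community College District: $37,001.25 × 0.0014 = $51.80175
Briarton Township: $37,001.25 × 0.00161 = $59.5720125
Greystone County: $37,001.25 × 0.01229 = $454.7453625
City of Dunlea: $37,001.25 × 0.0113 = $418.114125
Total = $984.23325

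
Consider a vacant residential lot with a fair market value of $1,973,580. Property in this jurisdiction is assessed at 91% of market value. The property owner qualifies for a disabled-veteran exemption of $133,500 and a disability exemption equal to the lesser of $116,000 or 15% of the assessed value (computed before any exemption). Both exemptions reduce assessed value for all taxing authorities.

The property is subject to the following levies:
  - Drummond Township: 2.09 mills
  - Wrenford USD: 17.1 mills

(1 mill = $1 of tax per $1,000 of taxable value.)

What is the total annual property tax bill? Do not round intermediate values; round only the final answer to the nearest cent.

Assessed value = $1,973,580 × 0.91 = $1,795,957.8
Disability exemption = min($116,000, 15% × $1,795,957.8) = min($116,000, $269,393.67) = $116,000 (dollar cap binds)
Taxable value = $1,795,957.8 − $133,500 − $116,000 = $1,546,457.8
Drummond Township: $1,546,457.8 × 0.00209 = $3,232.096802
Wrenford USD: $1,546,457.8 × 0.0171 = $26,444.42838
Total = $29,676.525182

$29,676.53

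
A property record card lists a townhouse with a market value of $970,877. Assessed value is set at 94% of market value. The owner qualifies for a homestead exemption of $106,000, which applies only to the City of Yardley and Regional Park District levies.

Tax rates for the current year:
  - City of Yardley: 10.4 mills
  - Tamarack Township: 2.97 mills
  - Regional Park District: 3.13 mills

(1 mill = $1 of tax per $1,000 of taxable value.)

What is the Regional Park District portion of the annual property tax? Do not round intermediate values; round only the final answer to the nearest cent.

Assessed value = $970,877 × 0.94 = $912,624.38
Regional Park District taxable value = $912,624.38 − $106,000 = $806,624.38
Regional Park District levy = $806,624.38 × 0.00313 = $2,524.7343094

$2,524.73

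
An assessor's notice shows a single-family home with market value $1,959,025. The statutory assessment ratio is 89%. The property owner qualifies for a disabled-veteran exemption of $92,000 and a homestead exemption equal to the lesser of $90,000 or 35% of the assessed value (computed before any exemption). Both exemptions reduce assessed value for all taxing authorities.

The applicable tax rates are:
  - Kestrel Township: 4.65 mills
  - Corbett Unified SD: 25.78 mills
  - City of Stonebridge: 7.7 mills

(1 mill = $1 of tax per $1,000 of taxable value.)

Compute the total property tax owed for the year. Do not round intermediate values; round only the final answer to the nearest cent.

Assessed value = $1,959,025 × 0.89 = $1,743,532.25
Homestead exemption = min($90,000, 35% × $1,743,532.25) = min($90,000, $610,236.2875) = $90,000 (dollar cap binds)
Taxable value = $1,743,532.25 − $92,000 − $90,000 = $1,561,532.25
Kestrel Township: $1,561,532.25 × 0.00465 = $7,261.1249625
Corbett Unified SD: $1,561,532.25 × 0.02578 = $40,256.301405
City of Stonebridge: $1,561,532.25 × 0.0077 = $12,023.798325
Total = $59,541.2246925

$59,541.22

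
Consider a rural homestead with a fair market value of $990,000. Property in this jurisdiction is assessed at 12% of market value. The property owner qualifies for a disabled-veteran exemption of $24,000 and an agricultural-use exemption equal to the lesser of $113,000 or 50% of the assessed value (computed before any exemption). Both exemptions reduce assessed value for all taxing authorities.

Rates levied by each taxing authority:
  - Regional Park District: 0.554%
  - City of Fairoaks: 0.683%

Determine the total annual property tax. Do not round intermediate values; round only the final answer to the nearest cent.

$437.90

Assessed value = $990,000 × 0.12 = $118,800
Agricultural-use exemption = min($113,000, 50% × $118,800) = min($113,000, $59,400) = $59,400 (percentage binds)
Taxable value = $118,800 − $24,000 − $59,400 = $35,400
Regional Park District: $35,400 × 0.00554 = $196.116
City of Fairoaks: $35,400 × 0.00683 = $241.782
Total = $437.898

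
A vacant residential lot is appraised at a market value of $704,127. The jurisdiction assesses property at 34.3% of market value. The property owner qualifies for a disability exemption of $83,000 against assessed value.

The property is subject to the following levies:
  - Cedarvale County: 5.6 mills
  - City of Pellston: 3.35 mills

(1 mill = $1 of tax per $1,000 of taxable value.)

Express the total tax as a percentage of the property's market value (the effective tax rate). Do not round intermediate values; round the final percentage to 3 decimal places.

Assessed value = $704,127 × 0.343 = $241,515.561
Taxable value = $241,515.561 − $83,000 = $158,515.561
Cedarvale County: $158,515.561 × 0.0056 = $887.6871416
City of Pellston: $158,515.561 × 0.00335 = $531.02712935
Total tax = $1,418.71427095
Effective rate = $1,418.71427095 ÷ $704,127 = 0.201% of market value

0.201%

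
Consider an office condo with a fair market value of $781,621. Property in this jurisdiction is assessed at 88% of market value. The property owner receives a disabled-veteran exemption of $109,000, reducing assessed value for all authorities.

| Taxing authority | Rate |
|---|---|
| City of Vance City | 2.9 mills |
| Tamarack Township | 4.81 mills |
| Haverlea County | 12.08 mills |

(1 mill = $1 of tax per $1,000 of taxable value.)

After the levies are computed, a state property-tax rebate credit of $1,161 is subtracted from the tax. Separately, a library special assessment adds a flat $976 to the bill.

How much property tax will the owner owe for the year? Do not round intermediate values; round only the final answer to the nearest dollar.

$11,270

Assessed value = $781,621 × 0.88 = $687,826.48
Taxable value = $687,826.48 − $109,000 = $578,826.48
City of Vance City: $578,826.48 × 0.0029 = $1,678.596792
Tamarack Township: $578,826.48 × 0.00481 = $2,784.1553688
Haverlea County: $578,826.48 × 0.01208 = $6,992.2238784
Levies subtotal = $11,454.9760392
After credit = $11,454.9760392 − $1,161 = $10,293.9760392
Total = $10,293.9760392 + $976 = $11,269.9760392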